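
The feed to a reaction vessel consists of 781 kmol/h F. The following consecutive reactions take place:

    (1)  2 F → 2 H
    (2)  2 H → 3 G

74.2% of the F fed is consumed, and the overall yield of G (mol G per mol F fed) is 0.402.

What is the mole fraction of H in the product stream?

Conversion of F: F consumed = 2ξ₁ = 0.742 × 781 → ξ₁ = 289.8 kmol/h.
Yield of G: 3ξ₂ / 781 = 0.402 → ξ₂ = 104.7 kmol/h.
Outlet amounts (n = n₀ + Σ ν·ξ):
  F: 781 − 2(289.8) = 201.5
  H: 0 + 2(289.8) − 2(104.7) = 370.2
  G: 0 + 3(104.7) = 314
Total out = 885.7 kmol/h; y_H = 370.2 / 885.7 = 0.418.

0.418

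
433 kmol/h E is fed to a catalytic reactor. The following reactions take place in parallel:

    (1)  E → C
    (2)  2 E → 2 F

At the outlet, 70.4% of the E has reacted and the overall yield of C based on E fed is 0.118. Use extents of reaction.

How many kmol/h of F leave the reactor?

Yield of C: 1ξ₁ / 433 = 0.118 → ξ₁ = 51.09 kmol/h.
Conversion of E: 1ξ₁ + 2ξ₂ = 0.704 × 433 = 304.8 → ξ₂ = 126.9 kmol/h.
Outlet amounts (n = n₀ + Σ ν·ξ):
  E: 433 − 1(51.09) − 2(126.9) = 128.2
  C: 0 + 1(51.09) = 51.09
  F: 0 + 2(126.9) = 253.7

254 kmol/h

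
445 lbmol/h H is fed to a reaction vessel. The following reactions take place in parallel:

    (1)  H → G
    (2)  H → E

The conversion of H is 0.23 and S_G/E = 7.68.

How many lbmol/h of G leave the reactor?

Conversion of H: H consumed = 0.23 × 445 = 102.4 lbmol/h = 1ξ₁ + 1ξ₂.
Selectivity: 1ξ₁ / (1ξ₂) = 7.68 → ξ₁ = 7.68 ξ₂.
Substitute: (1·7.68 + 1) ξ₂ = 102.4 → ξ₂ = 11.79 lbmol/h, ξ₁ = 90.56 lbmol/h.
Outlet amounts (n = n₀ + Σ ν·ξ):
  H: 445 − 1(90.56) − 1(11.79) = 342.6
  G: 0 + 1(90.56) = 90.56
  E: 0 + 1(11.79) = 11.79

90.6 lbmol/h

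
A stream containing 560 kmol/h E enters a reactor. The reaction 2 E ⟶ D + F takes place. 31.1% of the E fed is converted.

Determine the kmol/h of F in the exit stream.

87.1 kmol/h

E reacted = 0.311 × 560 = 174.2 kmol/h; ν_E = −2, so ξ = 174.2/2 = 87.08 kmol/h.
Outlet amounts (n = n₀ + ν ξ):
  E: 560 − 2(87.08) = 385.8
  D: 0 + 1(87.08) = 87.08
  F: 0 + 1(87.08) = 87.08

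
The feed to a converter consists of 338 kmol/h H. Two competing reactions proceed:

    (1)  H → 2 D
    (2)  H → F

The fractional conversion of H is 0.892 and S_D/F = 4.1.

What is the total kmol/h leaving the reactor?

Conversion of H: H consumed = 0.892 × 338 = 301.5 kmol/h = 1ξ₁ + 1ξ₂.
Selectivity: 2ξ₁ / (1ξ₂) = 4.1 → ξ₁ = 2.05 ξ₂.
Substitute: (1·2.05 + 1) ξ₂ = 301.5 → ξ₂ = 98.85 kmol/h, ξ₁ = 202.6 kmol/h.
Outlet amounts (n = n₀ + Σ ν·ξ):
  H: 338 − 1(202.6) − 1(98.85) = 36.5
  D: 0 + 2(202.6) = 405.3
  F: 0 + 1(98.85) = 98.85
Total out = 36.5 + 405.3 + 98.85 = 540.6 kmol/h.

541 kmol/h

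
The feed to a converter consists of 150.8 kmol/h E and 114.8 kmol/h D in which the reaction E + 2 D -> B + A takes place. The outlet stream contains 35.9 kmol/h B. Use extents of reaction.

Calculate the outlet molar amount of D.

For B: n = n₀ + 1ξ → 35.9 = 0 + 1ξ, giving ξ = 35.9 kmol/h.
Outlet amounts (n = n₀ + ν ξ):
  E: 150.8 − 1(35.9) = 114.9
  D: 114.8 − 2(35.9) = 43
  B: 0 + 1(35.9) = 35.9
  A: 0 + 1(35.9) = 35.9

43 kmol/h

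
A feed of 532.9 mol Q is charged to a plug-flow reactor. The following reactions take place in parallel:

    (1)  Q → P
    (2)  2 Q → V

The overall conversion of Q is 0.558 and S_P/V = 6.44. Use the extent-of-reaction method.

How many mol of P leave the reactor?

227 mol

Conversion of Q: Q consumed = 0.558 × 532.9 = 297.4 mol = 1ξ₁ + 2ξ₂.
Selectivity: 1ξ₁ / (1ξ₂) = 6.44 → ξ₁ = 6.44 ξ₂.
Substitute: (1·6.44 + 2) ξ₂ = 297.4 → ξ₂ = 35.23 mol, ξ₁ = 226.9 mol.
Outlet amounts (n = n₀ + Σ ν·ξ):
  Q: 532.9 − 1(226.9) − 2(35.23) = 235.5
  P: 0 + 1(226.9) = 226.9
  V: 0 + 1(35.23) = 35.23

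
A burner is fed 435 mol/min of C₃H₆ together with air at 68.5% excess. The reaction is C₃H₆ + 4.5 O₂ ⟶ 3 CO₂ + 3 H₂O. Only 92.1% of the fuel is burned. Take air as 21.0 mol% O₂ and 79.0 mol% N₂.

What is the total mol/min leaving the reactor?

16300 mol/min

Stoichiometric O₂ = 4.5 × 435 = 1958 mol/min; O₂ fed = 1958 × 1.685 = 3298 mol/min.
N₂ fed = 3298 × 79/21 = 12410 mol/min.
Fuel reacted = 0.921 × 435 → ξ = 400.6 mol/min.
Outlet (n = n₀ + ν ξ):
  C₃H₆: 435 − 1(400.6) = 34.37
  O₂: 3298 − 4.5(400.6) = 1496
  N₂: 12410 (inert)
  CO₂: 0 + 3(400.6) = 1202
  H₂O: 0 + 3(400.6) = 1202
Total out = 34.37 + 1496 + 12410 + 1202 + 1202 = 16340 mol/min.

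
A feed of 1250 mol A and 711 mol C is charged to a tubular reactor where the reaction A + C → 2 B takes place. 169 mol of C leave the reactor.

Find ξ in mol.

ξ = 542 mol

For C: n = n₀ − 1ξ → 169 = 711 − 1ξ, giving ξ = 542 mol.
Outlet amounts (n = n₀ + ν ξ):
  A: 1250 − 1(542) = 708
  C: 711 − 1(542) = 169
  B: 0 + 2(542) = 1084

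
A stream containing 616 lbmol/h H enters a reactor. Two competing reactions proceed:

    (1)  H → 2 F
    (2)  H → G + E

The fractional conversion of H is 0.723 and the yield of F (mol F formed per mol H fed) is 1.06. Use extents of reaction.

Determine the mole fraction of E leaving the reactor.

0.112

Yield of F: 2ξ₁ / 616 = 1.06 → ξ₁ = 326.5 lbmol/h.
Conversion of H: 1ξ₁ + 1ξ₂ = 0.723 × 616 = 445.4 → ξ₂ = 118.9 lbmol/h.
Outlet amounts (n = n₀ + Σ ν·ξ):
  H: 616 − 1(326.5) − 1(118.9) = 170.6
  F: 0 + 2(326.5) = 653
  G: 0 + 1(118.9) = 118.9
  E: 0 + 1(118.9) = 118.9
Total out = 1061 lbmol/h; y_E = 118.9 / 1061 = 0.112.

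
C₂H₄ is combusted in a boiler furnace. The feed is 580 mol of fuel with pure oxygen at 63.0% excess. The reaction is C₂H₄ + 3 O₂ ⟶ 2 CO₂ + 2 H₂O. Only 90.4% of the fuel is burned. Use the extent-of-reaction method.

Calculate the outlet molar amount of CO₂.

1050 mol

Stoichiometric O₂ = 3 × 580 = 1740 mol; O₂ fed = 1740 × 1.630 = 2836 mol.
Fuel reacted = 0.904 × 580 → ξ = 524.3 mol.
Outlet (n = n₀ + ν ξ):
  C₂H₄: 580 − 1(524.3) = 55.68
  O₂: 2836 − 3(524.3) = 1263
  CO₂: 0 + 2(524.3) = 1049
  H₂O: 0 + 2(524.3) = 1049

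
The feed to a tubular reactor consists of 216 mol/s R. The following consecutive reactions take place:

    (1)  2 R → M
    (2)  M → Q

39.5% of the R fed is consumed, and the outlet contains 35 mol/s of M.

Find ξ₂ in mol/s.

ξ₂ = 7.66 mol/s

Conversion of R: R consumed = 2ξ₁ = 0.395 × 216 → ξ₁ = 42.66 mol/s.
M balance: n_M = 0 + 1ξ₁ − 1ξ₂ = 35 → ξ₂ = (1·42.66 − 35)/1 = 7.66 mol/s.
Outlet amounts (n = n₀ + Σ ν·ξ):
  R: 216 − 2(42.66) = 130.7
  M: 0 + 1(42.66) − 1(7.66) = 35
  Q: 0 + 1(7.66) = 7.66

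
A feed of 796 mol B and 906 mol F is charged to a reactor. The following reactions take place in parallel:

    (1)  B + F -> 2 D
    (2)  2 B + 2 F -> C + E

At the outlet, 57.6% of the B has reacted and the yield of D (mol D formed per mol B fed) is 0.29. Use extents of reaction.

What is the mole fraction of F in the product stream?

Yield of D: 2ξ₁ / 796 = 0.29 → ξ₁ = 115.4 mol.
Conversion of B: 1ξ₁ + 2ξ₂ = 0.576 × 796 = 458.5 → ξ₂ = 171.5 mol.
Outlet amounts (n = n₀ + Σ ν·ξ):
  B: 796 − 1(115.4) − 2(171.5) = 337.5
  F: 906 − 1(115.4) − 2(171.5) = 447.5
  D: 0 + 2(115.4) = 230.8
  C: 0 + 1(171.5) = 171.5
  E: 0 + 1(171.5) = 171.5
Total out = 1359 mol; y_F = 447.5 / 1359 = 0.3293.

0.329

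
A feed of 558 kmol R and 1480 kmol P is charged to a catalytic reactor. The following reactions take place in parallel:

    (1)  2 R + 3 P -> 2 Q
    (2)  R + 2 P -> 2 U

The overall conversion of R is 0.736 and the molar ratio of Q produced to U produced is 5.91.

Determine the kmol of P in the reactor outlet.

848 kmol

Conversion of R: R consumed = 0.736 × 558 = 410.7 kmol = 2ξ₁ + 1ξ₂.
Selectivity: 2ξ₁ / (2ξ₂) = 5.91 → ξ₁ = 5.91 ξ₂.
Substitute: (2·5.91 + 1) ξ₂ = 410.7 → ξ₂ = 32.03 kmol, ξ₁ = 189.3 kmol.
Outlet amounts (n = n₀ + Σ ν·ξ):
  R: 558 − 2(189.3) − 1(32.03) = 147.3
  P: 1480 − 3(189.3) − 2(32.03) = 848
  Q: 0 + 2(189.3) = 378.7
  U: 0 + 2(32.03) = 64.07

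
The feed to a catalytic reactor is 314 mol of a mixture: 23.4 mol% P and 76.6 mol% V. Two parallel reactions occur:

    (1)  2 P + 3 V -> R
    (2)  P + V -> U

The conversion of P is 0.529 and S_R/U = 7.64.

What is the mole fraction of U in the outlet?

Conversion of P: P consumed = 0.529 × 73.48 = 38.87 mol = 2ξ₁ + 1ξ₂.
Selectivity: 1ξ₁ / (1ξ₂) = 7.64 → ξ₁ = 7.64 ξ₂.
Substitute: (2·7.64 + 1) ξ₂ = 38.87 → ξ₂ = 2.388 mol, ξ₁ = 18.24 mol.
Outlet amounts (n = n₀ + Σ ν·ξ):
  P: 73.48 − 2(18.24) − 1(2.388) = 34.61
  V: 240.5 − 3(18.24) − 1(2.388) = 183.4
  R: 0 + 1(18.24) = 18.24
  U: 0 + 1(2.388) = 2.388
Total out = 238.6 mol; y_U = 2.388 / 238.6 = 0.01.

0.01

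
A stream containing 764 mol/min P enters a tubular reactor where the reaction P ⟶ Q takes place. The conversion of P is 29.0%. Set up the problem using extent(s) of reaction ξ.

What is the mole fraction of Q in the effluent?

0.29

P reacted = 0.29 × 764 = 221.6 mol/min; ν_P = −1, so ξ = 221.6/1 = 221.6 mol/min.
Outlet amounts (n = n₀ + ν ξ):
  P: 764 − 1(221.6) = 542.4
  Q: 0 + 1(221.6) = 221.6
Total out = 764 mol/min; y_Q = 221.6 / 764 = 0.29.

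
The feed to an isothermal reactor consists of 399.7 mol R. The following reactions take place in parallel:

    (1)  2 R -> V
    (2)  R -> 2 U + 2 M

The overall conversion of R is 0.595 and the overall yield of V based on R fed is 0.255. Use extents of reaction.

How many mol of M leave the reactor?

Yield of V: 1ξ₁ / 399.7 = 0.255 → ξ₁ = 101.9 mol.
Conversion of R: 2ξ₁ + 1ξ₂ = 0.595 × 399.7 = 237.8 → ξ₂ = 33.97 mol.
Outlet amounts (n = n₀ + Σ ν·ξ):
  R: 399.7 − 2(101.9) − 1(33.97) = 161.9
  V: 0 + 1(101.9) = 101.9
  U: 0 + 2(33.97) = 67.95
  M: 0 + 2(33.97) = 67.95

67.9 mol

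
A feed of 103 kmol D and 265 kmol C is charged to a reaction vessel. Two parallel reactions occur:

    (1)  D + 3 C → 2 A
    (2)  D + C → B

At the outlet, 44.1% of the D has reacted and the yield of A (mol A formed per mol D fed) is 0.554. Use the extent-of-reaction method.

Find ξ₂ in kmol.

Yield of A: 2ξ₁ / 103 = 0.554 → ξ₁ = 28.53 kmol.
Conversion of D: 1ξ₁ + 1ξ₂ = 0.441 × 103 = 45.42 → ξ₂ = 16.89 kmol.
Outlet amounts (n = n₀ + Σ ν·ξ):
  D: 103 − 1(28.53) − 1(16.89) = 57.58
  C: 265 − 3(28.53) − 1(16.89) = 162.5
  A: 0 + 2(28.53) = 57.06
  B: 0 + 1(16.89) = 16.89

ξ₂ = 16.9 kmol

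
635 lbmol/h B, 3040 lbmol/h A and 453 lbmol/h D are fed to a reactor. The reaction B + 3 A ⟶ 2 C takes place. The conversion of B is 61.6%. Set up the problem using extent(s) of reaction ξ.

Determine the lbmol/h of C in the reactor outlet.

782 lbmol/h

B reacted = 0.616 × 635 = 391.2 lbmol/h; ν_B = −1, so ξ = 391.2/1 = 391.2 lbmol/h.
Outlet amounts (n = n₀ + ν ξ):
  B: 635 − 1(391.2) = 243.8
  A: 3040 − 3(391.2) = 1867
  C: 0 + 2(391.2) = 782.3
  D: 453 (inert)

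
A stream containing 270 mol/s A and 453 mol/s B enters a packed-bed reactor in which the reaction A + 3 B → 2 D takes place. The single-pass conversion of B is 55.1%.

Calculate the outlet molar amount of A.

187 mol/s

B reacted = 0.551 × 453 = 249.6 mol/s; ν_B = −3, so ξ = 249.6/3 = 83.2 mol/s.
Outlet amounts (n = n₀ + ν ξ):
  A: 270 − 1(83.2) = 186.8
  B: 453 − 3(83.2) = 203.4
  D: 0 + 2(83.2) = 166.4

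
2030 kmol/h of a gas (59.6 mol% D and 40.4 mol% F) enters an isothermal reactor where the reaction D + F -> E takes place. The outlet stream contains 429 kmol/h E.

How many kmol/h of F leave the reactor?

391 kmol/h

For E: n = n₀ + 1ξ → 429 = 0 + 1ξ, giving ξ = 429 kmol/h.
Outlet amounts (n = n₀ + ν ξ):
  D: 1210 − 1(429) = 780.9
  F: 820.1 − 1(429) = 391.1
  E: 0 + 1(429) = 429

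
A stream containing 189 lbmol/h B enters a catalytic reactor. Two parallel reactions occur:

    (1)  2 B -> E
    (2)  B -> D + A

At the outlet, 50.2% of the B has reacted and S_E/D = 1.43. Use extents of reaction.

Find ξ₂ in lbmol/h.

ξ₂ = 24.6 lbmol/h

Conversion of B: B consumed = 0.502 × 189 = 94.88 lbmol/h = 2ξ₁ + 1ξ₂.
Selectivity: 1ξ₁ / (1ξ₂) = 1.43 → ξ₁ = 1.43 ξ₂.
Substitute: (2·1.43 + 1) ξ₂ = 94.88 → ξ₂ = 24.58 lbmol/h, ξ₁ = 35.15 lbmol/h.
Outlet amounts (n = n₀ + Σ ν·ξ):
  B: 189 − 2(35.15) − 1(24.58) = 94.12
  E: 0 + 1(35.15) = 35.15
  D: 0 + 1(24.58) = 24.58
  A: 0 + 1(24.58) = 24.58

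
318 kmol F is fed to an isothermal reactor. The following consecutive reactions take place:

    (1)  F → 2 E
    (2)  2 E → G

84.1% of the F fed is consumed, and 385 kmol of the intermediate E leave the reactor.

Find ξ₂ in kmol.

Conversion of F: F consumed = 1ξ₁ = 0.841 × 318 → ξ₁ = 267.4 kmol.
E balance: n_E = 0 + 2ξ₁ − 2ξ₂ = 385 → ξ₂ = (2·267.4 − 385)/2 = 74.94 kmol.
Outlet amounts (n = n₀ + Σ ν·ξ):
  F: 318 − 1(267.4) = 50.56
  E: 0 + 2(267.4) − 2(74.94) = 385
  G: 0 + 1(74.94) = 74.94

ξ₂ = 74.9 kmol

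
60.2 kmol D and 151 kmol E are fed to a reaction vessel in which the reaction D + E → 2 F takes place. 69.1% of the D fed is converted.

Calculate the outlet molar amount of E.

D reacted = 0.691 × 60.2 = 41.6 kmol; ν_D = −1, so ξ = 41.6/1 = 41.6 kmol.
Outlet amounts (n = n₀ + ν ξ):
  D: 60.2 − 1(41.6) = 18.6
  E: 151 − 1(41.6) = 109.4
  F: 0 + 2(41.6) = 83.2

109 kmol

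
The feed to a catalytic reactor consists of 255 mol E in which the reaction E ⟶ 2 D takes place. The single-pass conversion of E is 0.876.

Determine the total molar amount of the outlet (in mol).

E reacted = 0.876 × 255 = 223.4 mol; ν_E = −1, so ξ = 223.4/1 = 223.4 mol.
Outlet amounts (n = n₀ + ν ξ):
  E: 255 − 1(223.4) = 31.62
  D: 0 + 2(223.4) = 446.8
Total out = 31.62 + 446.8 = 478.4 mol.

478 mol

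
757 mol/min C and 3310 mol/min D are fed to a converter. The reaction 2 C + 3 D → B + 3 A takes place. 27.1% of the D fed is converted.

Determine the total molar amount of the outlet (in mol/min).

3770 mol/min

D reacted = 0.271 × 3310 = 897 mol/min; ν_D = −3, so ξ = 897/3 = 299 mol/min.
Outlet amounts (n = n₀ + ν ξ):
  C: 757 − 2(299) = 159
  D: 3310 − 3(299) = 2413
  B: 0 + 1(299) = 299
  A: 0 + 3(299) = 897
Total out = 159 + 2413 + 299 + 897 = 3768 mol/min.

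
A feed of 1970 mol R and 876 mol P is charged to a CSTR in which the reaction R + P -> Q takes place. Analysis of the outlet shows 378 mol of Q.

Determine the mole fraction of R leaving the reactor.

For Q: n = n₀ + 1ξ → 378 = 0 + 1ξ, giving ξ = 378 mol.
Outlet amounts (n = n₀ + ν ξ):
  R: 1970 − 1(378) = 1592
  P: 876 − 1(378) = 498
  Q: 0 + 1(378) = 378
Total out = 2468 mol; y_R = 1592 / 2468 = 0.6451.

0.645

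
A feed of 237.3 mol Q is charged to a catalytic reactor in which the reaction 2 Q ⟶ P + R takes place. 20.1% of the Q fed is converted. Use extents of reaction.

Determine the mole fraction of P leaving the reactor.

0.101

Q reacted = 0.201 × 237.3 = 47.7 mol; ν_Q = −2, so ξ = 47.7/2 = 23.85 mol.
Outlet amounts (n = n₀ + ν ξ):
  Q: 237.3 − 2(23.85) = 189.6
  P: 0 + 1(23.85) = 23.85
  R: 0 + 1(23.85) = 23.85
Total out = 237.3 mol; y_P = 23.85 / 237.3 = 0.1005.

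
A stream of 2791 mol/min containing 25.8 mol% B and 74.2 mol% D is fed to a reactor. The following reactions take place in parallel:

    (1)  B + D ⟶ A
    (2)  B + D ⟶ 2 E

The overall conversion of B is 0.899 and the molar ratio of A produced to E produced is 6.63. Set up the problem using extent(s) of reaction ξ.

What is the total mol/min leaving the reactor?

Conversion of B: B consumed = 0.899 × 720.1 = 647.4 mol/min = 1ξ₁ + 1ξ₂.
Selectivity: 1ξ₁ / (2ξ₂) = 6.63 → ξ₁ = 13.26 ξ₂.
Substitute: (1·13.26 + 1) ξ₂ = 647.4 → ξ₂ = 45.4 mol/min, ξ₁ = 602 mol/min.
Outlet amounts (n = n₀ + Σ ν·ξ):
  B: 720.1 − 1(602) − 1(45.4) = 72.73
  D: 2071 − 1(602) − 1(45.4) = 1424
  A: 0 + 1(602) = 602
  E: 0 + 2(45.4) = 90.79
Total out = 72.73 + 1424 + 602 + 90.79 = 2189 mol/min.

2190 mol/min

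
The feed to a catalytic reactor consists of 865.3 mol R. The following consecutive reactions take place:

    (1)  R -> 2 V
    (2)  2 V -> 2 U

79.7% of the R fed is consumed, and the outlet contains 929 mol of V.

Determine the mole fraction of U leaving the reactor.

Conversion of R: R consumed = 1ξ₁ = 0.797 × 865.3 → ξ₁ = 689.6 mol.
V balance: n_V = 0 + 2ξ₁ − 2ξ₂ = 929 → ξ₂ = (2·689.6 − 929)/2 = 225.1 mol.
Outlet amounts (n = n₀ + Σ ν·ξ):
  R: 865.3 − 1(689.6) = 175.7
  V: 0 + 2(689.6) − 2(225.1) = 929
  U: 0 + 2(225.1) = 450.3
Total out = 1555 mol; y_U = 450.3 / 1555 = 0.2896.

0.29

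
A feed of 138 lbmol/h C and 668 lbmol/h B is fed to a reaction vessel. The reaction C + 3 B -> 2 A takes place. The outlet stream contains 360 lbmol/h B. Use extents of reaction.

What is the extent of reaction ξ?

ξ = 103 lbmol/h

For B: n = n₀ − 3ξ → 360 = 668 − 3ξ, giving ξ = 102.7 lbmol/h.
Outlet amounts (n = n₀ + ν ξ):
  C: 138 − 1(102.7) = 35.33
  B: 668 − 3(102.7) = 360
  A: 0 + 2(102.7) = 205.3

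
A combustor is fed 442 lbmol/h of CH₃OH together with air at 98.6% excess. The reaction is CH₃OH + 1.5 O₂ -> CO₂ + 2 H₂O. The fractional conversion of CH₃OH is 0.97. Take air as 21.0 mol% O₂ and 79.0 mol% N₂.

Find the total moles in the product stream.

6930 lbmol/h

Stoichiometric O₂ = 1.5 × 442 = 663 lbmol/h; O₂ fed = 663 × 1.986 = 1317 lbmol/h.
N₂ fed = 1317 × 79/21 = 4953 lbmol/h.
Fuel reacted = 0.97 × 442 → ξ = 428.7 lbmol/h.
Outlet (n = n₀ + ν ξ):
  CH₃OH: 442 − 1(428.7) = 13.26
  O₂: 1317 − 1.5(428.7) = 673.6
  N₂: 4953 (inert)
  CO₂: 0 + 1(428.7) = 428.7
  H₂O: 0 + 2(428.7) = 857.5
Total out = 13.26 + 673.6 + 4953 + 428.7 + 857.5 = 6926 lbmol/h.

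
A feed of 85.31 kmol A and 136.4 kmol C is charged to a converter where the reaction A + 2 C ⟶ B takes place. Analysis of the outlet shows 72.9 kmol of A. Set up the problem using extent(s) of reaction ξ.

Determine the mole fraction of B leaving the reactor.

0.063

For A: n = n₀ − 1ξ → 72.9 = 85.31 − 1ξ, giving ξ = 12.41 kmol.
Outlet amounts (n = n₀ + ν ξ):
  A: 85.31 − 1(12.41) = 72.9
  C: 136.4 − 2(12.41) = 111.6
  B: 0 + 1(12.41) = 12.41
Total out = 196.9 kmol; y_B = 12.41 / 196.9 = 0.06303.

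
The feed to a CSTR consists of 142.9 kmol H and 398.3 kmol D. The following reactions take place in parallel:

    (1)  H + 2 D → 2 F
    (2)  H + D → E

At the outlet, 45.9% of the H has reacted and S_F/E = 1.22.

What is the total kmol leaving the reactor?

Conversion of H: H consumed = 0.459 × 142.9 = 65.59 kmol = 1ξ₁ + 1ξ₂.
Selectivity: 2ξ₁ / (1ξ₂) = 1.22 → ξ₁ = 0.61 ξ₂.
Substitute: (1·0.61 + 1) ξ₂ = 65.59 → ξ₂ = 40.74 kmol, ξ₁ = 24.85 kmol.
Outlet amounts (n = n₀ + Σ ν·ξ):
  H: 142.9 − 1(24.85) − 1(40.74) = 77.31
  D: 398.3 − 2(24.85) − 1(40.74) = 307.9
  F: 0 + 2(24.85) = 49.7
  E: 0 + 1(40.74) = 40.74
Total out = 77.31 + 307.9 + 49.7 + 40.74 = 475.6 kmol.

476 kmol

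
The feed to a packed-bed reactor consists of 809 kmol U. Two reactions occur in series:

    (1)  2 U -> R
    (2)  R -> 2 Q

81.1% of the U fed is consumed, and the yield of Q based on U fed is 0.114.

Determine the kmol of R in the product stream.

282 kmol

Conversion of U: U consumed = 2ξ₁ = 0.811 × 809 → ξ₁ = 328 kmol.
Yield of Q: 2ξ₂ / 809 = 0.114 → ξ₂ = 46.11 kmol.
Outlet amounts (n = n₀ + Σ ν·ξ):
  U: 809 − 2(328) = 152.9
  R: 0 + 1(328) − 1(46.11) = 281.9
  Q: 0 + 2(46.11) = 92.23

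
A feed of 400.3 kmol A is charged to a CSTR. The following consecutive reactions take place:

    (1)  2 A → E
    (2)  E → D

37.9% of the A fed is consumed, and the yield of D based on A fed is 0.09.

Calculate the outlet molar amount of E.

39.8 kmol

Conversion of A: A consumed = 2ξ₁ = 0.379 × 400.3 → ξ₁ = 75.86 kmol.
Yield of D: 1ξ₂ / 400.3 = 0.09 → ξ₂ = 36.03 kmol.
Outlet amounts (n = n₀ + Σ ν·ξ):
  A: 400.3 − 2(75.86) = 248.6
  E: 0 + 1(75.86) − 1(36.03) = 39.83
  D: 0 + 1(36.03) = 36.03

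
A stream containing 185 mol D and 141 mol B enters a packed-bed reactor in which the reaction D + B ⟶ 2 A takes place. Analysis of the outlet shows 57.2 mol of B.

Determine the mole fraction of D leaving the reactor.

For B: n = n₀ − 1ξ → 57.2 = 141 − 1ξ, giving ξ = 83.8 mol.
Outlet amounts (n = n₀ + ν ξ):
  D: 185 − 1(83.8) = 101.2
  B: 141 − 1(83.8) = 57.2
  A: 0 + 2(83.8) = 167.6
Total out = 326 mol; y_D = 101.2 / 326 = 0.3104.

0.31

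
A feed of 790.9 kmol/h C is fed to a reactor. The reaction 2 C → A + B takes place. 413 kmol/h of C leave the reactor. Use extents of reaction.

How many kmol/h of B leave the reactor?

For C: n = n₀ − 2ξ → 413 = 790.9 − 2ξ, giving ξ = 188.9 kmol/h.
Outlet amounts (n = n₀ + ν ξ):
  C: 790.9 − 2(188.9) = 413
  A: 0 + 1(188.9) = 188.9
  B: 0 + 1(188.9) = 188.9

189 kmol/h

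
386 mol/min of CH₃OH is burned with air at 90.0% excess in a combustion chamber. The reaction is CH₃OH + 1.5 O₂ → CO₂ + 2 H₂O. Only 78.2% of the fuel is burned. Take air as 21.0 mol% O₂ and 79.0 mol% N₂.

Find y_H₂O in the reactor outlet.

Stoichiometric O₂ = 1.5 × 386 = 579 mol/min; O₂ fed = 579 × 1.900 = 1100 mol/min.
N₂ fed = 1100 × 79/21 = 4138 mol/min.
Fuel reacted = 0.782 × 386 → ξ = 301.9 mol/min.
Outlet (n = n₀ + ν ξ):
  CH₃OH: 386 − 1(301.9) = 84.15
  O₂: 1100 − 1.5(301.9) = 647.3
  N₂: 4138 (inert)
  CO₂: 0 + 1(301.9) = 301.9
  H₂O: 0 + 2(301.9) = 603.7
Total out = 5775 mol/min; y_H₂O = 603.7 / 5775 = 0.1045.

0.105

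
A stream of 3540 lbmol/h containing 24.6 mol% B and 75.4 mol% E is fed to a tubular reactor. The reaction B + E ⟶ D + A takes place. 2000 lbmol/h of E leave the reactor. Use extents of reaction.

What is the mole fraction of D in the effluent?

0.189

For E: n = n₀ − 1ξ → 2000 = 2669 − 1ξ, giving ξ = 669.2 lbmol/h.
Outlet amounts (n = n₀ + ν ξ):
  B: 870.8 − 1(669.2) = 201.7
  E: 2669 − 1(669.2) = 2000
  D: 0 + 1(669.2) = 669.2
  A: 0 + 1(669.2) = 669.2
Total out = 3540 lbmol/h; y_D = 669.2 / 3540 = 0.189.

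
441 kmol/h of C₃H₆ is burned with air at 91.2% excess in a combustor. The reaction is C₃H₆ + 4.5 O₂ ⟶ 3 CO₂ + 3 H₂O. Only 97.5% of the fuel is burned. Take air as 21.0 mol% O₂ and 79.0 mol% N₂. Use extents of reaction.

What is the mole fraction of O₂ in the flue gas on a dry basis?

Stoichiometric O₂ = 4.5 × 441 = 1984 kmol/h; O₂ fed = 1984 × 1.912 = 3794 kmol/h.
N₂ fed = 3794 × 79/21 = 14270 kmol/h.
Fuel reacted = 0.975 × 441 → ξ = 430 kmol/h.
Outlet (n = n₀ + ν ξ):
  C₃H₆: 441 − 1(430) = 11.03
  O₂: 3794 − 4.5(430) = 1859
  N₂: 14270 (inert)
  CO₂: 0 + 3(430) = 1290
  H₂O: 0 + 3(430) = 1290
Dry total = 17430 kmol/h; y_O₂ (dry) = 1859 / 17430 = 0.1067.

0.107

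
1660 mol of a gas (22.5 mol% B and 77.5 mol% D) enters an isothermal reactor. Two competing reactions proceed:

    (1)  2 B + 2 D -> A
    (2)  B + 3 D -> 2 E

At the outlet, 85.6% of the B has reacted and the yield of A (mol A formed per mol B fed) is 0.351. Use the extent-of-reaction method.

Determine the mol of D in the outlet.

Yield of A: 1ξ₁ / 373.5 = 0.351 → ξ₁ = 131.1 mol.
Conversion of B: 2ξ₁ + 1ξ₂ = 0.856 × 373.5 = 319.7 → ξ₂ = 57.52 mol.
Outlet amounts (n = n₀ + Σ ν·ξ):
  B: 373.5 − 2(131.1) − 1(57.52) = 53.78
  D: 1286 − 2(131.1) − 3(57.52) = 851.7
  A: 0 + 1(131.1) = 131.1
  E: 0 + 2(57.52) = 115

852 mol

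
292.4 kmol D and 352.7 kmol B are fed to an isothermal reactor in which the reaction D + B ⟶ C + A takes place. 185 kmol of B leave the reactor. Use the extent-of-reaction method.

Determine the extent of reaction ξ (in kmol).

ξ = 168 kmol

For B: n = n₀ − 1ξ → 185 = 352.7 − 1ξ, giving ξ = 167.7 kmol.
Outlet amounts (n = n₀ + ν ξ):
  D: 292.4 − 1(167.7) = 124.7
  B: 352.7 − 1(167.7) = 185
  C: 0 + 1(167.7) = 167.7
  A: 0 + 1(167.7) = 167.7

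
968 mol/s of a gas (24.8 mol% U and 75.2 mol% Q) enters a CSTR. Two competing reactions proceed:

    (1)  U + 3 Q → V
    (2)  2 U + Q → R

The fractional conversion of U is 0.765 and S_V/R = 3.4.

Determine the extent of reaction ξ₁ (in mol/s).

ξ₁ = 116 mol/s

Conversion of U: U consumed = 0.765 × 240.1 = 183.6 mol/s = 1ξ₁ + 2ξ₂.
Selectivity: 1ξ₁ / (1ξ₂) = 3.4 → ξ₁ = 3.4 ξ₂.
Substitute: (1·3.4 + 2) ξ₂ = 183.6 → ξ₂ = 34.01 mol/s, ξ₁ = 115.6 mol/s.
Outlet amounts (n = n₀ + Σ ν·ξ):
  U: 240.1 − 1(115.6) − 2(34.01) = 56.42
  Q: 727.9 − 3(115.6) − 1(34.01) = 347
  V: 0 + 1(115.6) = 115.6
  R: 0 + 1(34.01) = 34.01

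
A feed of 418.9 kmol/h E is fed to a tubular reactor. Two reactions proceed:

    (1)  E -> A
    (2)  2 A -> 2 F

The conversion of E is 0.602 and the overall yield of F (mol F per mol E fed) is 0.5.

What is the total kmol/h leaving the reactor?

419 kmol/h

Conversion of E: E consumed = 1ξ₁ = 0.602 × 418.9 → ξ₁ = 252.2 kmol/h.
Yield of F: 2ξ₂ / 418.9 = 0.5 → ξ₂ = 104.7 kmol/h.
Outlet amounts (n = n₀ + Σ ν·ξ):
  E: 418.9 − 1(252.2) = 166.7
  A: 0 + 1(252.2) − 2(104.7) = 42.73
  F: 0 + 2(104.7) = 209.4
Total out = 166.7 + 42.73 + 209.4 = 418.9 kmol/h.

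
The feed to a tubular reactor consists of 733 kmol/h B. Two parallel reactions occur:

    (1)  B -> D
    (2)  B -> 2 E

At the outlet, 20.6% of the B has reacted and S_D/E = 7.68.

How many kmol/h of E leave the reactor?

Conversion of B: B consumed = 0.206 × 733 = 151 kmol/h = 1ξ₁ + 1ξ₂.
Selectivity: 1ξ₁ / (2ξ₂) = 7.68 → ξ₁ = 15.36 ξ₂.
Substitute: (1·15.36 + 1) ξ₂ = 151 → ξ₂ = 9.23 kmol/h, ξ₁ = 141.8 kmol/h.
Outlet amounts (n = n₀ + Σ ν·ξ):
  B: 733 − 1(141.8) − 1(9.23) = 582
  D: 0 + 1(141.8) = 141.8
  E: 0 + 2(9.23) = 18.46

18.5 kmol/h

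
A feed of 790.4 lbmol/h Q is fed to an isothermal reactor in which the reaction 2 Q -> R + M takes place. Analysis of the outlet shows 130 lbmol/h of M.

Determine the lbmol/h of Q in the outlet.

530 lbmol/h

For M: n = n₀ + 1ξ → 130 = 0 + 1ξ, giving ξ = 130 lbmol/h.
Outlet amounts (n = n₀ + ν ξ):
  Q: 790.4 − 2(130) = 530.4
  R: 0 + 1(130) = 130
  M: 0 + 1(130) = 130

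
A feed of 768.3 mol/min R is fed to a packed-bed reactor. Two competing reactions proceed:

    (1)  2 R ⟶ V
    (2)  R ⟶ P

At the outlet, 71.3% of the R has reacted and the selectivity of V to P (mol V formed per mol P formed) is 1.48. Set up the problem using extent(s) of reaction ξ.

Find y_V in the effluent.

Conversion of R: R consumed = 0.713 × 768.3 = 547.8 mol/min = 2ξ₁ + 1ξ₂.
Selectivity: 1ξ₁ / (1ξ₂) = 1.48 → ξ₁ = 1.48 ξ₂.
Substitute: (2·1.48 + 1) ξ₂ = 547.8 → ξ₂ = 138.3 mol/min, ξ₁ = 204.7 mol/min.
Outlet amounts (n = n₀ + Σ ν·ξ):
  R: 768.3 − 2(204.7) − 1(138.3) = 220.5
  V: 0 + 1(204.7) = 204.7
  P: 0 + 1(138.3) = 138.3
Total out = 563.6 mol/min; y_V = 204.7 / 563.6 = 0.3633.

0.363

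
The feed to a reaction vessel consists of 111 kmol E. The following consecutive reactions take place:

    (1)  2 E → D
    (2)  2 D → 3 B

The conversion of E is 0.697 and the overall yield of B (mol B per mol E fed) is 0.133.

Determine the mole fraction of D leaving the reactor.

Conversion of E: E consumed = 2ξ₁ = 0.697 × 111 → ξ₁ = 38.68 kmol.
Yield of B: 3ξ₂ / 111 = 0.133 → ξ₂ = 4.921 kmol.
Outlet amounts (n = n₀ + Σ ν·ξ):
  E: 111 − 2(38.68) = 33.63
  D: 0 + 1(38.68) − 2(4.921) = 28.84
  B: 0 + 3(4.921) = 14.76
Total out = 77.24 kmol; y_D = 28.84 / 77.24 = 0.3734.

0.373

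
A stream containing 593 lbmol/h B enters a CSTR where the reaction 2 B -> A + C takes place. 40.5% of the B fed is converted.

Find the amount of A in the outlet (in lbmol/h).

B reacted = 0.405 × 593 = 240.2 lbmol/h; ν_B = −2, so ξ = 240.2/2 = 120.1 lbmol/h.
Outlet amounts (n = n₀ + ν ξ):
  B: 593 − 2(120.1) = 352.8
  A: 0 + 1(120.1) = 120.1
  C: 0 + 1(120.1) = 120.1

120 lbmol/h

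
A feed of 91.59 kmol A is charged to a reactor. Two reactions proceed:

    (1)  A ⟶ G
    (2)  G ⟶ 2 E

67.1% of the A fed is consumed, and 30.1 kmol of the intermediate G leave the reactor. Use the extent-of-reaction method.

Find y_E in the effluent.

0.51

Conversion of A: A consumed = 1ξ₁ = 0.671 × 91.59 → ξ₁ = 61.46 kmol.
G balance: n_G = 0 + 1ξ₁ − 1ξ₂ = 30.1 → ξ₂ = (1·61.46 − 30.1)/1 = 31.36 kmol.
Outlet amounts (n = n₀ + Σ ν·ξ):
  A: 91.59 − 1(61.46) = 30.13
  G: 0 + 1(61.46) − 1(31.36) = 30.1
  E: 0 + 2(31.36) = 62.71
Total out = 122.9 kmol; y_E = 62.71 / 122.9 = 0.5101.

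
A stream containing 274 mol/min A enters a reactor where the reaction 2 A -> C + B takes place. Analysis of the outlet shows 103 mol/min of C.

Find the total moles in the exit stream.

274 mol/min

For C: n = n₀ + 1ξ → 103 = 0 + 1ξ, giving ξ = 103 mol/min.
Outlet amounts (n = n₀ + ν ξ):
  A: 274 − 2(103) = 68
  C: 0 + 1(103) = 103
  B: 0 + 1(103) = 103
Total out = 68 + 103 + 103 = 274 mol/min.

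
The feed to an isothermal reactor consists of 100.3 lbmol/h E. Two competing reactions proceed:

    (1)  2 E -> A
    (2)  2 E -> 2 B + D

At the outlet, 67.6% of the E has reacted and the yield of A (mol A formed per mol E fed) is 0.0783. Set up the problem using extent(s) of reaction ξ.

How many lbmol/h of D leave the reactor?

26 lbmol/h

Yield of A: 1ξ₁ / 100.3 = 0.0783 → ξ₁ = 7.853 lbmol/h.
Conversion of E: 2ξ₁ + 2ξ₂ = 0.676 × 100.3 = 67.8 → ξ₂ = 26.05 lbmol/h.
Outlet amounts (n = n₀ + Σ ν·ξ):
  E: 100.3 − 2(7.853) − 2(26.05) = 32.5
  A: 0 + 1(7.853) = 7.853
  B: 0 + 2(26.05) = 52.1
  D: 0 + 1(26.05) = 26.05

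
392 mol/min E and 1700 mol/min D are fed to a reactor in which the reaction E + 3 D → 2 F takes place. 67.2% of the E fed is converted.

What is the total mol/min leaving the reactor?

E reacted = 0.672 × 392 = 263.4 mol/min; ν_E = −1, so ξ = 263.4/1 = 263.4 mol/min.
Outlet amounts (n = n₀ + ν ξ):
  E: 392 − 1(263.4) = 128.6
  D: 1700 − 3(263.4) = 909.7
  F: 0 + 2(263.4) = 526.8
Total out = 128.6 + 909.7 + 526.8 = 1565 mol/min.

1570 mol/min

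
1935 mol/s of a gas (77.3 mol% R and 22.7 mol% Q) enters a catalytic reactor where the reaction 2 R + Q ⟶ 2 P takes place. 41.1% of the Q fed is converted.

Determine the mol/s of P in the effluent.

Q reacted = 0.411 × 439.2 = 180.5 mol/s; ν_Q = −1, so ξ = 180.5/1 = 180.5 mol/s.
Outlet amounts (n = n₀ + ν ξ):
  R: 1496 − 2(180.5) = 1135
  Q: 439.2 − 1(180.5) = 258.7
  P: 0 + 2(180.5) = 361.1

361 mol/s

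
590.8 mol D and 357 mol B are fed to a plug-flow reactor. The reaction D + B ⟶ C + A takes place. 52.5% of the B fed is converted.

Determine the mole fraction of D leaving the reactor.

0.426

B reacted = 0.525 × 357 = 187.4 mol; ν_B = −1, so ξ = 187.4/1 = 187.4 mol.
Outlet amounts (n = n₀ + ν ξ):
  D: 590.8 − 1(187.4) = 403.4
  B: 357 − 1(187.4) = 169.6
  C: 0 + 1(187.4) = 187.4
  A: 0 + 1(187.4) = 187.4
Total out = 947.8 mol; y_D = 403.4 / 947.8 = 0.4256.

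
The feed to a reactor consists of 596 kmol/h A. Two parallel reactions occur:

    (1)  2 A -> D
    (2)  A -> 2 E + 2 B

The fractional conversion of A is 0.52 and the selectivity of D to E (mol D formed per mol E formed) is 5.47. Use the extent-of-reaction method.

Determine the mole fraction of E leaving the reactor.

Conversion of A: A consumed = 0.52 × 596 = 309.9 kmol/h = 2ξ₁ + 1ξ₂.
Selectivity: 1ξ₁ / (2ξ₂) = 5.47 → ξ₁ = 10.94 ξ₂.
Substitute: (2·10.94 + 1) ξ₂ = 309.9 → ξ₂ = 13.55 kmol/h, ξ₁ = 148.2 kmol/h.
Outlet amounts (n = n₀ + Σ ν·ξ):
  A: 596 − 2(148.2) − 1(13.55) = 286.1
  D: 0 + 1(148.2) = 148.2
  E: 0 + 2(13.55) = 27.09
  B: 0 + 2(13.55) = 27.09
Total out = 488.4 kmol/h; y_E = 27.09 / 488.4 = 0.05546.

0.0555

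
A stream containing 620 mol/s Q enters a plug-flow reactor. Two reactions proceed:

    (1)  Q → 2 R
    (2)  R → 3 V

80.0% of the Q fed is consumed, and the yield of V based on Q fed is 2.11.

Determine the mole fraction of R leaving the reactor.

Conversion of Q: Q consumed = 1ξ₁ = 0.8 × 620 → ξ₁ = 496 mol/s.
Yield of V: 3ξ₂ / 620 = 2.11 → ξ₂ = 436.1 mol/s.
Outlet amounts (n = n₀ + Σ ν·ξ):
  Q: 620 − 1(496) = 124
  R: 0 + 2(496) − 1(436.1) = 555.9
  V: 0 + 3(436.1) = 1308
Total out = 1988 mol/s; y_R = 555.9 / 1988 = 0.2796.

0.28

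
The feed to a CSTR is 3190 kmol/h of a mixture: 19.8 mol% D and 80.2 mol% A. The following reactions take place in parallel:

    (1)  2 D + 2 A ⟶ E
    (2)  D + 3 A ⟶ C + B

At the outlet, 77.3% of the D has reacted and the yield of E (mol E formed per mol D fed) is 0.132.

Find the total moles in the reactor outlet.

Yield of E: 1ξ₁ / 631.6 = 0.132 → ξ₁ = 83.37 kmol/h.
Conversion of D: 2ξ₁ + 1ξ₂ = 0.773 × 631.6 = 488.2 → ξ₂ = 321.5 kmol/h.
Outlet amounts (n = n₀ + Σ ν·ξ):
  D: 631.6 − 2(83.37) − 1(321.5) = 143.4
  A: 2558 − 2(83.37) − 3(321.5) = 1427
  E: 0 + 1(83.37) = 83.37
  C: 0 + 1(321.5) = 321.5
  B: 0 + 1(321.5) = 321.5
Total out = 143.4 + 1427 + 83.37 + 321.5 + 321.5 = 2297 kmol/h.

2300 kmol/h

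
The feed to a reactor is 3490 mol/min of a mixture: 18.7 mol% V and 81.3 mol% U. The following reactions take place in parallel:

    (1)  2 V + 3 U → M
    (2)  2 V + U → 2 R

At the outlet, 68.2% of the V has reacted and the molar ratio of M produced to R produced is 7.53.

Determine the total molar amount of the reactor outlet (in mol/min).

Conversion of V: V consumed = 0.682 × 652.6 = 445.1 mol/min = 2ξ₁ + 2ξ₂.
Selectivity: 1ξ₁ / (2ξ₂) = 7.53 → ξ₁ = 15.06 ξ₂.
Substitute: (2·15.06 + 2) ξ₂ = 445.1 → ξ₂ = 13.86 mol/min, ξ₁ = 208.7 mol/min.
Outlet amounts (n = n₀ + Σ ν·ξ):
  V: 652.6 − 2(208.7) − 2(13.86) = 207.5
  U: 2837 − 3(208.7) − 1(13.86) = 2197
  M: 0 + 1(208.7) = 208.7
  R: 0 + 2(13.86) = 27.71
Total out = 207.5 + 2197 + 208.7 + 27.71 = 2641 mol/min.

2640 mol/min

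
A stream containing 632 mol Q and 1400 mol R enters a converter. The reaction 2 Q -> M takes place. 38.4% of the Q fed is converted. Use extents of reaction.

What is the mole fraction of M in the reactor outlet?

Q reacted = 0.384 × 632 = 242.7 mol; ν_Q = −2, so ξ = 242.7/2 = 121.3 mol.
Outlet amounts (n = n₀ + ν ξ):
  Q: 632 − 2(121.3) = 389.3
  M: 0 + 1(121.3) = 121.3
  R: 1400 (inert)
Total out = 1911 mol; y_M = 121.3 / 1911 = 0.06351.

0.0635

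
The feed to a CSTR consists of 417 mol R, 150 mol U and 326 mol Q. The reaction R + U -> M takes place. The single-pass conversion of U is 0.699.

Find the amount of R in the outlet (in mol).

312 mol

U reacted = 0.699 × 150 = 104.8 mol; ν_U = −1, so ξ = 104.8/1 = 104.8 mol.
Outlet amounts (n = n₀ + ν ξ):
  R: 417 − 1(104.8) = 312.1
  U: 150 − 1(104.8) = 45.15
  M: 0 + 1(104.8) = 104.8
  Q: 326 (inert)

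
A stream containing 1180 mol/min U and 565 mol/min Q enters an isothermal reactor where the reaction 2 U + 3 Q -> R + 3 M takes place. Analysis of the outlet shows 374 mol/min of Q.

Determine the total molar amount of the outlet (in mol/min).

1680 mol/min

For Q: n = n₀ − 3ξ → 374 = 565 − 3ξ, giving ξ = 63.67 mol/min.
Outlet amounts (n = n₀ + ν ξ):
  U: 1180 − 2(63.67) = 1053
  Q: 565 − 3(63.67) = 374
  R: 0 + 1(63.67) = 63.67
  M: 0 + 3(63.67) = 191
Total out = 1053 + 374 + 63.67 + 191 = 1681 mol/min.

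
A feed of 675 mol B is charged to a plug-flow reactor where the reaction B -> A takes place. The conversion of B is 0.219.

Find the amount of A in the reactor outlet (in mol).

B reacted = 0.219 × 675 = 147.8 mol; ν_B = −1, so ξ = 147.8/1 = 147.8 mol.
Outlet amounts (n = n₀ + ν ξ):
  B: 675 − 1(147.8) = 527.2
  A: 0 + 1(147.8) = 147.8

148 mol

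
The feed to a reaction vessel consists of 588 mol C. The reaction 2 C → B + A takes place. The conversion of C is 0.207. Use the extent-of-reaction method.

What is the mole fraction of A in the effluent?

0.103

C reacted = 0.207 × 588 = 121.7 mol; ν_C = −2, so ξ = 121.7/2 = 60.86 mol.
Outlet amounts (n = n₀ + ν ξ):
  C: 588 − 2(60.86) = 466.3
  B: 0 + 1(60.86) = 60.86
  A: 0 + 1(60.86) = 60.86
Total out = 588 mol; y_A = 60.86 / 588 = 0.1035.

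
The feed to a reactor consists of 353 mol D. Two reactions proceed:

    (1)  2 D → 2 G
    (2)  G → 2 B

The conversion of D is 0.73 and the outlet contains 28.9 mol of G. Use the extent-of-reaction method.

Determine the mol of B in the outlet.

Conversion of D: D consumed = 2ξ₁ = 0.73 × 353 → ξ₁ = 128.8 mol.
G balance: n_G = 0 + 2ξ₁ − 1ξ₂ = 28.9 → ξ₂ = (2·128.8 − 28.9)/1 = 228.8 mol.
Outlet amounts (n = n₀ + Σ ν·ξ):
  D: 353 − 2(128.8) = 95.31
  G: 0 + 2(128.8) − 1(228.8) = 28.9
  B: 0 + 2(228.8) = 457.6

458 mol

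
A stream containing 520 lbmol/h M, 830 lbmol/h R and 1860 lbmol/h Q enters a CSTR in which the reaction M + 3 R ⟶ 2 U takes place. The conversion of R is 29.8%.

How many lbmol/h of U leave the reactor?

165 lbmol/h

R reacted = 0.298 × 830 = 247.3 lbmol/h; ν_R = −3, so ξ = 247.3/3 = 82.45 lbmol/h.
Outlet amounts (n = n₀ + ν ξ):
  M: 520 − 1(82.45) = 437.6
  R: 830 − 3(82.45) = 582.7
  U: 0 + 2(82.45) = 164.9
  Q: 1860 (inert)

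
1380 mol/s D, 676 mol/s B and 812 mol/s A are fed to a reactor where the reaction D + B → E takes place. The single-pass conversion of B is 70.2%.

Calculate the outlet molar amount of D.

B reacted = 0.702 × 676 = 474.6 mol/s; ν_B = −1, so ξ = 474.6/1 = 474.6 mol/s.
Outlet amounts (n = n₀ + ν ξ):
  D: 1380 − 1(474.6) = 905.4
  B: 676 − 1(474.6) = 201.4
  E: 0 + 1(474.6) = 474.6
  A: 812 (inert)

905 mol/s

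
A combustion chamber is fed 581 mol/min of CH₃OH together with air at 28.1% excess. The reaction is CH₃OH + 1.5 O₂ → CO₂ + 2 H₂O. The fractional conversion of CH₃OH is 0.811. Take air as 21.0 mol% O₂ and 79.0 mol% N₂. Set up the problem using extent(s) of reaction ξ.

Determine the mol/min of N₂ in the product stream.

Stoichiometric O₂ = 1.5 × 581 = 871.5 mol/min; O₂ fed = 871.5 × 1.281 = 1116 mol/min.
N₂ fed = 1116 × 79/21 = 4200 mol/min.
Fuel reacted = 0.811 × 581 → ξ = 471.2 mol/min.
Outlet (n = n₀ + ν ξ):
  CH₃OH: 581 − 1(471.2) = 109.8
  O₂: 1116 − 1.5(471.2) = 409.6
  N₂: 4200 (inert)
  CO₂: 0 + 1(471.2) = 471.2
  H₂O: 0 + 2(471.2) = 942.4

4200 mol/min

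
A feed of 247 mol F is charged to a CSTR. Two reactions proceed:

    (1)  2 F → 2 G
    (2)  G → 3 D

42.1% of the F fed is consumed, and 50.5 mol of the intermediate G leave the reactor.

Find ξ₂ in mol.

Conversion of F: F consumed = 2ξ₁ = 0.421 × 247 → ξ₁ = 51.99 mol.
G balance: n_G = 0 + 2ξ₁ − 1ξ₂ = 50.5 → ξ₂ = (2·51.99 − 50.5)/1 = 53.49 mol.
Outlet amounts (n = n₀ + Σ ν·ξ):
  F: 247 − 2(51.99) = 143
  G: 0 + 2(51.99) − 1(53.49) = 50.5
  D: 0 + 3(53.49) = 160.5

ξ₂ = 53.5 mol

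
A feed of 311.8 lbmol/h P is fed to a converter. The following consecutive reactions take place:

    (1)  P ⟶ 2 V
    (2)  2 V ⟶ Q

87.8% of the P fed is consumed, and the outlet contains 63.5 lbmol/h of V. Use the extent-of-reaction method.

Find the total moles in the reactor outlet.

344 lbmol/h

Conversion of P: P consumed = 1ξ₁ = 0.878 × 311.8 → ξ₁ = 273.8 lbmol/h.
V balance: n_V = 0 + 2ξ₁ − 2ξ₂ = 63.5 → ξ₂ = (2·273.8 − 63.5)/2 = 242 lbmol/h.
Outlet amounts (n = n₀ + Σ ν·ξ):
  P: 311.8 − 1(273.8) = 38.04
  V: 0 + 2(273.8) − 2(242) = 63.5
  Q: 0 + 1(242) = 242
Total out = 38.04 + 63.5 + 242 = 343.6 lbmol/h.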